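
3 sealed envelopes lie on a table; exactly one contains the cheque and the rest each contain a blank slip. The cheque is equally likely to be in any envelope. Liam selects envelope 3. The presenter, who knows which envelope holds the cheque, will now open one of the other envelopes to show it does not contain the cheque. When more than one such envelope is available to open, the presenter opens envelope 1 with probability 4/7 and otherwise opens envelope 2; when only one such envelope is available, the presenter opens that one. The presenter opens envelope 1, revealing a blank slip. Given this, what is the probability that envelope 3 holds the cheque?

4/11

Condition on the true location of the cheque.
If it is in envelope 1 (prior 1/3): the presenter opened envelope 1, so this case is ruled out; weight (1/3)·0 = 0.
If it is in envelope 2 (prior 1/3): only envelope 1 is available, probability 1; weight (1/3)·1 = 1/3.
If it is in envelope 3 (prior 1/3): envelope 1 is available, opened with probability 4/7; weight (1/3)·(4/7) = 4/21.
The weights sum to 11/21.
So P(the cheque in envelope 3 | the presenter opened envelope 1) = (4/21) / (11/21) = 4/11.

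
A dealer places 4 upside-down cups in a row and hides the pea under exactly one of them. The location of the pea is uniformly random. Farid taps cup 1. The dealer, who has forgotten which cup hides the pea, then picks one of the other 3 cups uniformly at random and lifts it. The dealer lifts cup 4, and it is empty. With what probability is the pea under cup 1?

1/3

Because the dealer chose which cup to lift without knowing where the pea is, the choice is independent of the prize location. Learning that cup 4 does not hold the pea simply rules out that one location and leaves the remaining 3 cups still equally likely by symmetry.
So P(the pea under cup 1) = 1/3.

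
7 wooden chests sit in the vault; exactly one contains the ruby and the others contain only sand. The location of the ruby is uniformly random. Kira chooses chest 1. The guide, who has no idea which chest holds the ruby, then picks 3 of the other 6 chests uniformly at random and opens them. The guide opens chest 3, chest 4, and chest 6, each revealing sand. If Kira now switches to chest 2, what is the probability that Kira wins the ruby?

1/4

Condition on the true location of the ruby.
If it is in any of chests 1, 2, 5, and 7 (prior 1/7 each): the guide picks exactly this set with probability 1/20 regardless, and none is the prize; weight (1/7)·(1/20) = 1/140 each.
If it is in any of chests 3, 4, and 6 (prior 1/7 each): that chest was opened and seen not to hold the prize — ruled out; weight (1/7)·0 = 0 each.
The weights sum to 1/35.
So P(the ruby in chest 2 | the guide opened chest 3, chest 4, and chest 6) = (1/140) / (1/35) = 1/4.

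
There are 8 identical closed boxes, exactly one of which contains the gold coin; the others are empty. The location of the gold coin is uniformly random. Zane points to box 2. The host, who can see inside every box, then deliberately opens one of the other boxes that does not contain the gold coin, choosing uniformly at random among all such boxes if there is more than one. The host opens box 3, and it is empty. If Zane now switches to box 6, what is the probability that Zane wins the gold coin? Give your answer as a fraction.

Consider each possible location of the gold coin in turn.
If it is in any of boxes 1, 4, 5, 6, 7, and 8 (prior 1/8 each): the host has 6 equally likely choices, so probability 1/6; weight (1/8)·(1/6) = 1/48 each.
If it is in box 2 (prior 1/8): the host has 7 equally likely choices, so probability 1/7; weight (1/8)·(1/7) = 1/56.
If it is in box 3 (prior 1/8): the host opened box 3, so this case is ruled out; weight (1/8)·0 = 0.
The weights sum to 1/7.
So P(the gold coin in box 6 | the host opened box 3) = (1/48) / (1/7) = 7/48.

7/48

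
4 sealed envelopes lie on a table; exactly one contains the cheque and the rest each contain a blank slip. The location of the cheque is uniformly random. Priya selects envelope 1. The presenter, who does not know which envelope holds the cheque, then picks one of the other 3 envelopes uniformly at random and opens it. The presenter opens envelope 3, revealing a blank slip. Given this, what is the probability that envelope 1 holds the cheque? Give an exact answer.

1/3

Apply Bayes' rule, conditioning on where the cheque actually is.
If it is in any of envelopes 1, 2, and 4 (prior 1/4 each): the presenter picks envelope 3 with probability 1/3 regardless, and it is not the prize; weight (1/4)·(1/3) = 1/12 each.
If it is in envelope 3 (prior 1/4): the presenter opened envelope 3, so this case is ruled out; weight (1/4)·0 = 0.
The weights sum to 1/4.
So P(the cheque in envelope 1 | the presenter opened envelope 3) = (1/12) / (1/4) = 1/3.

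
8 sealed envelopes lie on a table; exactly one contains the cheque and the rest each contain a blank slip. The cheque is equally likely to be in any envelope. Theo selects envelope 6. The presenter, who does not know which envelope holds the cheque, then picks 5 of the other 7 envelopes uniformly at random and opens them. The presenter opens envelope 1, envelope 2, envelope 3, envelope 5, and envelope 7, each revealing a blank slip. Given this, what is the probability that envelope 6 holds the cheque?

1/3

Consider each possible location of the cheque in turn.
If it is in any of envelopes 1, 2, 3, 5, and 7 (prior 1/8 each): that envelope was opened and seen not to hold the prize — ruled out; weight (1/8)·0 = 0 each.
If it is in any of envelopes 4, 6, and 8 (prior 1/8 each): the presenter picks exactly this set with probability 1/21 regardless, and none is the prize; weight (1/8)·(1/21) = 1/168 each.
The weights sum to 1/56.
So P(the cheque in envelope 6 | the presenter opened envelope 1, envelope 2, envelope 3, envelope 5, and envelope 7) = (1/168) / (1/56) = 1/3.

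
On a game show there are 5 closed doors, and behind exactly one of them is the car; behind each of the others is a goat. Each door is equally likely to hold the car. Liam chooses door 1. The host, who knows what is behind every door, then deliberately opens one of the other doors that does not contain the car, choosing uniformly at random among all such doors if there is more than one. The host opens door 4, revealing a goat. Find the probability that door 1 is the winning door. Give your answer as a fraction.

Condition on the true location of the car.
If it is behind door 1 (prior 1/5): the host has 4 equally likely choices, so probability 1/4; weight (1/5)·(1/4) = 1/20.
If it is behind any of doors 2, 3, and 5 (prior 1/5 each): the host has 3 equally likely choices, so probability 1/3; weight (1/5)·(1/3) = 1/15 each.
If it is behind door 4 (prior 1/5): the host opened door 4, so this case is ruled out; weight (1/5)·0 = 0.
The weights sum to 1/4.
So P(the car behind door 1 | the host opened door 4) = (1/20) / (1/4) = 1/5.

1/5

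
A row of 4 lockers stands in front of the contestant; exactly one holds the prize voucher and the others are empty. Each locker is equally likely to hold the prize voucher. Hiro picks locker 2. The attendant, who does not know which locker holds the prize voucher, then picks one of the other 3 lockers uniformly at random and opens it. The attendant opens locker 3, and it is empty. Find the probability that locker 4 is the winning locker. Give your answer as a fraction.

1/3

Because the attendant chose which locker to open without knowing where the prize voucher is, the choice is independent of the prize location. Learning that locker 3 does not hold the prize voucher simply rules out that one location and leaves the remaining 3 lockers still equally likely by symmetry.
So P(the prize voucher in locker 4) = 1/3.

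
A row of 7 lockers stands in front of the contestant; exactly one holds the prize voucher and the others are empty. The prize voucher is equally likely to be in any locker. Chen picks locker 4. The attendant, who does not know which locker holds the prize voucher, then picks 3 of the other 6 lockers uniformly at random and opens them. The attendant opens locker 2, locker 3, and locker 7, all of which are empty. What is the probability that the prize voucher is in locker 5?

1/4

Consider each possible location of the prize voucher in turn.
If it is in any of lockers 1, 4, 5, and 6 (prior 1/7 each): the attendant picks exactly this set with probability 1/20 regardless, and none is the prize; weight (1/7)·(1/20) = 1/140 each.
If it is in any of lockers 2, 3, and 7 (prior 1/7 each): that locker was opened and seen not to hold the prize — ruled out; weight (1/7)·0 = 0 each.
The weights sum to 1/35.
So P(the prize voucher in locker 5 | the attendant opened locker 2, locker 3, and locker 7) = (1/140) / (1/35) = 1/4.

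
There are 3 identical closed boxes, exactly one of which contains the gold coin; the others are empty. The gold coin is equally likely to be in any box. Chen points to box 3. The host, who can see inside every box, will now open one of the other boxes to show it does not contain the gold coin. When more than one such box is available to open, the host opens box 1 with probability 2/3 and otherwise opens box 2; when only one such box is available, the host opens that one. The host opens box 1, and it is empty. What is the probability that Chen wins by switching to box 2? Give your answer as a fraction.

3/5

Condition on the true location of the gold coin.
If it is in box 1 (prior 1/3): the host opened box 1, so this case is ruled out; weight (1/3)·0 = 0.
If it is in box 2 (prior 1/3): only box 1 is available, probability 1; weight (1/3)·1 = 1/3.
If it is in box 3 (prior 1/3): box 1 is available, opened with probability 2/3; weight (1/3)·(2/3) = 2/9.
The weights sum to 5/9.
So P(the gold coin in box 2 | the host opened box 1) = (1/3) / (5/9) = 3/5.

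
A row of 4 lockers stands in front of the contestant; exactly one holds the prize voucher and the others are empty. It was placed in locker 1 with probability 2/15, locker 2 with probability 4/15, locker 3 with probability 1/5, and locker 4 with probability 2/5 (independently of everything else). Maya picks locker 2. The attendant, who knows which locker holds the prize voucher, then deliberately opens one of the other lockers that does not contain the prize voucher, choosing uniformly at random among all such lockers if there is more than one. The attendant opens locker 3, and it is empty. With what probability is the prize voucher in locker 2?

1/4

Consider each possible location of the prize voucher in turn.
If it is in locker 1 (prior 2/15): the attendant has 2 equally likely choices, so probability 1/2; weight (2/15)·(1/2) = 1/15.
If it is in locker 2 (prior 4/15): the attendant has 3 equally likely choices, so probability 1/3; weight (4/15)·(1/3) = 4/45.
If it is in locker 3 (prior 1/5): the attendant opened locker 3, so this case is ruled out; weight (1/5)·0 = 0.
If it is in locker 4 (prior 2/5): the attendant has 2 equally likely choices, so probability 1/2; weight (2/5)·(1/2) = 1/5.
The weights sum to 16/45.
So P(the prize voucher in locker 2 | the attendant opened locker 3) = (4/45) / (16/45) = 1/4.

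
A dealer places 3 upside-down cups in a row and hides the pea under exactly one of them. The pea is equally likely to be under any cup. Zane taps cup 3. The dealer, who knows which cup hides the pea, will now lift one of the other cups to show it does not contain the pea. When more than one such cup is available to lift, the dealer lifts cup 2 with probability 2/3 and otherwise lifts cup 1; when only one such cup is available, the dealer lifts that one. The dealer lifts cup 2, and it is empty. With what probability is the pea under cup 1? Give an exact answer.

Apply Bayes' rule, conditioning on where the pea actually is.
If it is under cup 1 (prior 1/3): only cup 2 is available, probability 1; weight (1/3)·1 = 1/3.
If it is under cup 2 (prior 1/3): the dealer opened cup 2, so this case is ruled out; weight (1/3)·0 = 0.
If it is under cup 3 (prior 1/3): cup 2 is available, opened with probability 2/3; weight (1/3)·(2/3) = 2/9.
The weights sum to 5/9.
So P(the pea under cup 1 | the dealer opened cup 2) = (1/3) / (5/9) = 3/5.

3/5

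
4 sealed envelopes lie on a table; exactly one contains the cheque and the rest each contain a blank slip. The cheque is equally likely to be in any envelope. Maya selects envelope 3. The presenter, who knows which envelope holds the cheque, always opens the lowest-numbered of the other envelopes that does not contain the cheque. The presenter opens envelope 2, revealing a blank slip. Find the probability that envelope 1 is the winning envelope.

Apply Bayes' rule, conditioning on where the cheque actually is.
If it is in envelope 1 (prior 1/4): envelope 2 is the lowest-numbered option available, probability 1; weight (1/4)·1 = 1/4.
If it is in envelope 2 (prior 1/4): the presenter opened envelope 2, so this case is ruled out; weight (1/4)·0 = 0.
If it is in either of envelopes 3 and 4 (prior 1/4 each): the presenter would have opened envelope 1 instead, probability 0; weight (1/4)·0 = 0 each.
The weights sum to 1/4.
So P(the cheque in envelope 1 | the presenter opened envelope 2) = (1/4) / (1/4) = 1.

1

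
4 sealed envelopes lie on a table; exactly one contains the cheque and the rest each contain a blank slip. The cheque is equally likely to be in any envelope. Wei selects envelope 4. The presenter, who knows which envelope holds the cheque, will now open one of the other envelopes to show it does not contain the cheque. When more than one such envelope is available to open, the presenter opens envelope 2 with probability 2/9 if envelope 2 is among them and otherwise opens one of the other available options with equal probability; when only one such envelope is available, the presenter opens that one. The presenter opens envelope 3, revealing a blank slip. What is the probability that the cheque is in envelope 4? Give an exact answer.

Consider each possible location of the cheque in turn.
If it is in envelope 1 (prior 1/4): envelope 2 is available but not opened, probability 7/9; weight (1/4)·(7/9) = 7/36.
If it is in envelope 2 (prior 1/4): envelope 2 holds the prize so is unavailable; the presenter chooses uniformly among the 2 others, probability 1/2; weight (1/4)·(1/2) = 1/8.
If it is in envelope 3 (prior 1/4): the presenter opened envelope 3, so this case is ruled out; weight (1/4)·0 = 0.
If it is in envelope 4 (prior 1/4): envelope 2 is available but not opened; envelope 3 gets probability (1 − 2/9)/2 = 7/18; weight (1/4)·(7/18) = 7/72.
The weights sum to 5/12.
So P(the cheque in envelope 4 | the presenter opened envelope 3) = (7/72) / (5/12) = 7/30.

7/30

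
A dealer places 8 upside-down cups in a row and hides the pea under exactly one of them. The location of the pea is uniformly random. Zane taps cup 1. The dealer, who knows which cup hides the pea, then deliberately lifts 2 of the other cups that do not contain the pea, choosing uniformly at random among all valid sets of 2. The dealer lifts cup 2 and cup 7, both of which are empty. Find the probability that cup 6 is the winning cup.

Condition on the true location of the pea.
If it is under cup 1 (prior 1/8): the dealer has 21 equally likely choices, so probability 1/21; weight (1/8)·(1/21) = 1/168.
If it is under either of cups 2 and 7 (prior 1/8 each): that cup was opened and seen not to hold the prize — ruled out; weight (1/8)·0 = 0 each.
If it is under any of cups 3, 4, 5, 6, and 8 (prior 1/8 each): the dealer has 15 equally likely choices, so probability 1/15; weight (1/8)·(1/15) = 1/120 each.
The weights sum to 1/21.
So P(the pea under cup 6 | the dealer opened cup 2 and cup 7) = (1/120) / (1/21) = 7/40.

7/40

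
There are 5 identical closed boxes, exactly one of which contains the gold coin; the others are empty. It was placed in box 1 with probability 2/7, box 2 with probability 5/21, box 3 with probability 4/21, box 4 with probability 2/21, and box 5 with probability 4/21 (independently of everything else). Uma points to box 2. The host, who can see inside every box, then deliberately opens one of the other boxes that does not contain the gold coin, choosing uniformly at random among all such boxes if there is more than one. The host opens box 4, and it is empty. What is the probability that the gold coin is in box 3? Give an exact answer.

Condition on the true location of the gold coin.
If it is in box 1 (prior 2/7): the host has 3 equally likely choices, so probability 1/3; weight (2/7)·(1/3) = 2/21.
If it is in box 2 (prior 5/21): the host has 4 equally likely choices, so probability 1/4; weight (5/21)·(1/4) = 5/84.
If it is in either of boxes 3 and 5 (prior 4/21 each): the host has 3 equally likely choices, so probability 1/3; weight (4/21)·(1/3) = 4/63 each.
If it is in box 4 (prior 2/21): the host opened box 4, so this case is ruled out; weight (2/21)·0 = 0.
The weights sum to 71/252.
So P(the gold coin in box 3 | the host opened box 4) = (4/63) / (71/252) = 16/71.

16/71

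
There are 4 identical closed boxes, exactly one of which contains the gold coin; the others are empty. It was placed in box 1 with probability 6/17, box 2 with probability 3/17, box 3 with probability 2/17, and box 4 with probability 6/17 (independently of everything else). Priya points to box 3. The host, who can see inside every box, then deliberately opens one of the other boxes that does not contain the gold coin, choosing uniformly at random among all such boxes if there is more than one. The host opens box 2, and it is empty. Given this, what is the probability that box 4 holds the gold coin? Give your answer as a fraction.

9/20

Condition on the true location of the gold coin.
If it is in either of boxes 1 and 4 (prior 6/17 each): the host has 2 equally likely choices, so probability 1/2; weight (6/17)·(1/2) = 3/17 each.
If it is in box 2 (prior 3/17): the host opened box 2, so this case is ruled out; weight (3/17)·0 = 0.
If it is in box 3 (prior 2/17): the host has 3 equally likely choices, so probability 1/3; weight (2/17)·(1/3) = 2/51.
The weights sum to 20/51.
So P(the gold coin in box 4 | the host opened box 2) = (3/17) / (20/51) = 9/20.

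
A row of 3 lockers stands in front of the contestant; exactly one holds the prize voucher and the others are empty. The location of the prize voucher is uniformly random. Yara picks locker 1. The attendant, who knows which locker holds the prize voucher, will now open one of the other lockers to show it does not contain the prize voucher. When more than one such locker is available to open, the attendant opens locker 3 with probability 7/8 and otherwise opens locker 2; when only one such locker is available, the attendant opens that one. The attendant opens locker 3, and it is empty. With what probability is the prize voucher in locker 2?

Consider each possible location of the prize voucher in turn.
If it is in locker 1 (prior 1/3): locker 3 is available, opened with probability 7/8; weight (1/3)·(7/8) = 7/24.
If it is in locker 2 (prior 1/3): only locker 3 is available, probability 1; weight (1/3)·1 = 1/3.
If it is in locker 3 (prior 1/3): the attendant opened locker 3, so this case is ruled out; weight (1/3)·0 = 0.
The weights sum to 5/8.
So P(the prize voucher in locker 2 | the attendant opened locker 3) = (1/3) / (5/8) = 8/15.

8/15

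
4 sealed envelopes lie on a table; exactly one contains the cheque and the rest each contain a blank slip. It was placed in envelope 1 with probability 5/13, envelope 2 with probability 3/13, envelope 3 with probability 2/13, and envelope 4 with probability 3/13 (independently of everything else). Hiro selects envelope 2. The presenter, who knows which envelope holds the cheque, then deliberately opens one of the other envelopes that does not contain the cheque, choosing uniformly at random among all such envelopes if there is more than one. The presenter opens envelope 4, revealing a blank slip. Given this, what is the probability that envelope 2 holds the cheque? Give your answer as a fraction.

Apply Bayes' rule, conditioning on where the cheque actually is.
If it is in envelope 1 (prior 5/13): the presenter has 2 equally likely choices, so probability 1/2; weight (5/13)·(1/2) = 5/26.
If it is in envelope 2 (prior 3/13): the presenter has 3 equally likely choices, so probability 1/3; weight (3/13)·(1/3) = 1/13.
If it is in envelope 3 (prior 2/13): the presenter has 2 equally likely choices, so probability 1/2; weight (2/13)·(1/2) = 1/13.
If it is in envelope 4 (prior 3/13): the presenter opened envelope 4, so this case is ruled out; weight (3/13)·0 = 0.
The weights sum to 9/26.
So P(the cheque in envelope 2 | the presenter opened envelope 4) = (1/13) / (9/26) = 2/9.

2/9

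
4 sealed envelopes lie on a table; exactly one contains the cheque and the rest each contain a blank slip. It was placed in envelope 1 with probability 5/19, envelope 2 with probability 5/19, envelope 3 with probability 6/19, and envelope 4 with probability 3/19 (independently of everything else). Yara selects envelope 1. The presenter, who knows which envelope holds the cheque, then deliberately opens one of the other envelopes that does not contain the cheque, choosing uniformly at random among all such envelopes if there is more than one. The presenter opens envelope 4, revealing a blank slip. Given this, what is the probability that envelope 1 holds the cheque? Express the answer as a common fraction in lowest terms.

10/43

Apply Bayes' rule, conditioning on where the cheque actually is.
If it is in envelope 1 (prior 5/19): the presenter has 3 equally likely choices, so probability 1/3; weight (5/19)·(1/3) = 5/57.
If it is in envelope 2 (prior 5/19): the presenter has 2 equally likely choices, so probability 1/2; weight (5/19)·(1/2) = 5/38.
If it is in envelope 3 (prior 6/19): the presenter has 2 equally likely choices, so probability 1/2; weight (6/19)·(1/2) = 3/19.
If it is in envelope 4 (prior 3/19): the presenter opened envelope 4, so this case is ruled out; weight (3/19)·0 = 0.
The weights sum to 43/114.
So P(the cheque in envelope 1 | the presenter opened envelope 4) = (5/57) / (43/114) = 10/43.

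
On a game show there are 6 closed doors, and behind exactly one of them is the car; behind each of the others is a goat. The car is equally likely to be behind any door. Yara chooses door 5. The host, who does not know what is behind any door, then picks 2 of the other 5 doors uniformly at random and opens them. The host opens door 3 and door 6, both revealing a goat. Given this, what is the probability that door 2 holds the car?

1/4

Because the host chose which doors to open without knowing where the car is, the choice is independent of the prize location. Learning that none of the 2 opened doors holds the car simply rules out those 2 locations and leaves the remaining 4 doors still equally likely by symmetry.
So P(the car behind door 2) = 1/4.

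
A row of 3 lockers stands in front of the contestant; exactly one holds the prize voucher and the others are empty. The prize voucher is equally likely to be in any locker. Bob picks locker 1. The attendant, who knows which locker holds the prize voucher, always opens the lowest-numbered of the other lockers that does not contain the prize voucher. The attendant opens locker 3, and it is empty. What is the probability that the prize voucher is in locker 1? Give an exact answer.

0

Condition on the true location of the prize voucher.
If it is in locker 1 (prior 1/3): the attendant would have opened locker 2 instead, probability 0; weight (1/3)·0 = 0.
If it is in locker 2 (prior 1/3): locker 3 is the lowest-numbered option available, probability 1; weight (1/3)·1 = 1/3.
If it is in locker 3 (prior 1/3): the attendant opened locker 3, so this case is ruled out; weight (1/3)·0 = 0.
The weights sum to 1/3.
So P(the prize voucher in locker 1 | the attendant opened locker 3) = 0 / (1/3) = 0.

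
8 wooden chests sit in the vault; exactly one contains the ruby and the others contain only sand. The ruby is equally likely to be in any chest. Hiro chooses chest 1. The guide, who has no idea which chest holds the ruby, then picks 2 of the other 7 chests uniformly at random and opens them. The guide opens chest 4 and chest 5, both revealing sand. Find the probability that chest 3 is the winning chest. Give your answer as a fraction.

1/6

Consider each possible location of the ruby in turn.
If it is in any of chests 1, 2, 3, 6, 7, and 8 (prior 1/8 each): the guide picks exactly this set with probability 1/21 regardless, and none is the prize; weight (1/8)·(1/21) = 1/168 each.
If it is in either of chests 4 and 5 (prior 1/8 each): that chest was opened and seen not to hold the prize — ruled out; weight (1/8)·0 = 0 each.
The weights sum to 1/28.
So P(the ruby in chest 3 | the guide opened chest 4 and chest 5) = (1/168) / (1/28) = 1/6.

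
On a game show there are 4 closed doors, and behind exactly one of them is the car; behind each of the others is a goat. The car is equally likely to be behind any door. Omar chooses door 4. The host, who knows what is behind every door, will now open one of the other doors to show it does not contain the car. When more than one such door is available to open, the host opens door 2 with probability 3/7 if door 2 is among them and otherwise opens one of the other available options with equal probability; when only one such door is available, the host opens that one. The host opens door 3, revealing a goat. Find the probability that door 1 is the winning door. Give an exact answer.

8/19

Condition on the true location of the car.
If it is behind door 1 (prior 1/4): door 2 is available but not opened, probability 4/7; weight (1/4)·(4/7) = 1/7.
If it is behind door 2 (prior 1/4): door 2 holds the prize so is unavailable; the host chooses uniformly among the 2 others, probability 1/2; weight (1/4)·(1/2) = 1/8.
If it is behind door 3 (prior 1/4): the host opened door 3, so this case is ruled out; weight (1/4)·0 = 0.
If it is behind door 4 (prior 1/4): door 2 is available but not opened; door 3 gets probability (1 − 3/7)/2 = 2/7; weight (1/4)·(2/7) = 1/14.
The weights sum to 19/56.
So P(the car behind door 1 | the host opened door 3) = (1/7) / (19/56) = 8/19.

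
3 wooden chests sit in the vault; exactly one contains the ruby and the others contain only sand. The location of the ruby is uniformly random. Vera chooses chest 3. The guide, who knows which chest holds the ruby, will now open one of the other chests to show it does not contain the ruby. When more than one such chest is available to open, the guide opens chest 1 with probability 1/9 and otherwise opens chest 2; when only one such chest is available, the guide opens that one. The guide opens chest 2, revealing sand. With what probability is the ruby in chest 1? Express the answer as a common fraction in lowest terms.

Consider each possible location of the ruby in turn.
If it is in chest 1 (prior 1/3): only chest 2 is available, probability 1; weight (1/3)·1 = 1/3.
If it is in chest 2 (prior 1/3): the guide opened chest 2, so this case is ruled out; weight (1/3)·0 = 0.
If it is in chest 3 (prior 1/3): chest 1 is available but not opened, probability 8/9; weight (1/3)·(8/9) = 8/27.
The weights sum to 17/27.
So P(the ruby in chest 1 | the guide opened chest 2) = (1/3) / (17/27) = 9/17.

9/17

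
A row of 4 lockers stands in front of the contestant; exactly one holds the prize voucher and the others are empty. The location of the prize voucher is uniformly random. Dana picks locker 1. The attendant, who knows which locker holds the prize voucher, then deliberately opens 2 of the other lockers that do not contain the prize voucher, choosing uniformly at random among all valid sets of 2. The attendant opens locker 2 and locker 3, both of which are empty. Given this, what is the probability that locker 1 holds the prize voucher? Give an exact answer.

Apply Bayes' rule, conditioning on where the prize voucher actually is.
If it is in locker 1 (prior 1/4): the attendant has 3 equally likely choices, so probability 1/3; weight (1/4)·(1/3) = 1/12.
If it is in either of lockers 2 and 3 (prior 1/4 each): that locker was opened and seen not to hold the prize — ruled out; weight (1/4)·0 = 0 each.
If it is in locker 4 (prior 1/4): the attendant has no choice, probability 1; weight (1/4)·1 = 1/4.
The weights sum to 1/3.
So P(the prize voucher in locker 1 | the attendant opened locker 2 and locker 3) = (1/12) / (1/3) = 1/4.

1/4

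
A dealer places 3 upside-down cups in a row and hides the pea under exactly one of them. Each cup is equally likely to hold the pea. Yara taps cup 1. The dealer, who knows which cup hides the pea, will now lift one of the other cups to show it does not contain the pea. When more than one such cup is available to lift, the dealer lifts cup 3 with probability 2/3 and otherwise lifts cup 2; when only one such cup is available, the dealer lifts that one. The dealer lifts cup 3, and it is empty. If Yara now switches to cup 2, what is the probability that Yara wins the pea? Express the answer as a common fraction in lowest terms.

Condition on the true location of the pea.
If it is under cup 1 (prior 1/3): cup 3 is available, opened with probability 2/3; weight (1/3)·(2/3) = 2/9.
If it is under cup 2 (prior 1/3): only cup 3 is available, probability 1; weight (1/3)·1 = 1/3.
If it is under cup 3 (prior 1/3): the dealer opened cup 3, so this case is ruled out; weight (1/3)·0 = 0.
The weights sum to 5/9.
So P(the pea under cup 2 | the dealer opened cup 3) = (1/3) / (5/9) = 3/5.

3/5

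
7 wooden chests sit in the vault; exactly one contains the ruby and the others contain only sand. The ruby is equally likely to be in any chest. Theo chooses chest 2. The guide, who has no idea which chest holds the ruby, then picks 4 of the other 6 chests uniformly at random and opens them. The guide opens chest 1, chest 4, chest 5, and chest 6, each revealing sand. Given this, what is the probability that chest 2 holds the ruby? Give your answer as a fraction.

Because the guide chose which chests to open without knowing where the ruby is, the choice is independent of the prize location. Learning that none of the 4 opened chests holds the ruby simply rules out those 4 locations and leaves the remaining 3 chests still equally likely by symmetry.
So P(the ruby in chest 2) = 1/3.

1/3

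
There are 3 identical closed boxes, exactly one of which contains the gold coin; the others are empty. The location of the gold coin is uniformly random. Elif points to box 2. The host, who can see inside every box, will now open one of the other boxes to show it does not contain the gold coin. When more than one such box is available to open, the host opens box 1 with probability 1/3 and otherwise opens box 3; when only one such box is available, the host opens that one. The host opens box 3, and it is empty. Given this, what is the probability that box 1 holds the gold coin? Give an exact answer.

3/5

Consider each possible location of the gold coin in turn.
If it is in box 1 (prior 1/3): only box 3 is available, probability 1; weight (1/3)·1 = 1/3.
If it is in box 2 (prior 1/3): box 1 is available but not opened, probability 2/3; weight (1/3)·(2/3) = 2/9.
If it is in box 3 (prior 1/3): the host opened box 3, so this case is ruled out; weight (1/3)·0 = 0.
The weights sum to 5/9.
So P(the gold coin in box 1 | the host opened box 3) = (1/3) / (5/9) = 3/5.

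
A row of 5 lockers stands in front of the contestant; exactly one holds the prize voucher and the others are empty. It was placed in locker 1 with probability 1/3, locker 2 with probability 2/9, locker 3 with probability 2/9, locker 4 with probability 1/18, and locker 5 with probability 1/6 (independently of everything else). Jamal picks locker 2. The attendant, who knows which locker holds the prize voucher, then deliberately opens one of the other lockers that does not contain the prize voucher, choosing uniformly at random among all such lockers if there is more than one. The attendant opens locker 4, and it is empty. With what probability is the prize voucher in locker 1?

Condition on the true location of the prize voucher.
If it is in locker 1 (prior 1/3): the attendant has 3 equally likely choices, so probability 1/3; weight (1/3)·(1/3) = 1/9.
If it is in locker 2 (prior 2/9): the attendant has 4 equally likely choices, so probability 1/4; weight (2/9)·(1/4) = 1/18.
If it is in locker 3 (prior 2/9): the attendant has 3 equally likely choices, so probability 1/3; weight (2/9)·(1/3) = 2/27.
If it is in locker 4 (prior 1/18): the attendant opened locker 4, so this case is ruled out; weight (1/18)·0 = 0.
If it is in locker 5 (prior 1/6): the attendant has 3 equally likely choices, so probability 1/3; weight (1/6)·(1/3) = 1/18.
The weights sum to 8/27.
So P(the prize voucher in locker 1 | the attendant opened locker 4) = (1/9) / (8/27) = 3/8.

3/8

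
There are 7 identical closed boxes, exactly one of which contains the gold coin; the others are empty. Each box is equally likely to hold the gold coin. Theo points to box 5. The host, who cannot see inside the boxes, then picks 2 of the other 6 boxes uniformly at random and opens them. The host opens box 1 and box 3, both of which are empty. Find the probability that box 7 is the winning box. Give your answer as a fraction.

1/5

Apply Bayes' rule, conditioning on where the gold coin actually is.
If it is in either of boxes 1 and 3 (prior 1/7 each): that box was opened and seen not to hold the prize — ruled out; weight (1/7)·0 = 0 each.
If it is in any of boxes 2, 4, 5, 6, and 7 (prior 1/7 each): the host picks exactly this set with probability 1/15 regardless, and none is the prize; weight (1/7)·(1/15) = 1/105 each.
The weights sum to 1/21.
So P(the gold coin in box 7 | the host opened box 1 and box 3) = (1/105) / (1/21) = 1/5.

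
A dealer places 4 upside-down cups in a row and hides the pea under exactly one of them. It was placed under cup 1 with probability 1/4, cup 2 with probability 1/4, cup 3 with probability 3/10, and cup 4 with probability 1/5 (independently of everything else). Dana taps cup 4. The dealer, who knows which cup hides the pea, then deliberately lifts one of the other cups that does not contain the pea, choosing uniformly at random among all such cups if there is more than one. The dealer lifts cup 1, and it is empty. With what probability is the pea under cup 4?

Condition on the true location of the pea.
If it is under cup 1 (prior 1/4): the dealer opened cup 1, so this case is ruled out; weight (1/4)·0 = 0.
If it is under cup 2 (prior 1/4): the dealer has 2 equally likely choices, so probability 1/2; weight (1/4)·(1/2) = 1/8.
If it is under cup 3 (prior 3/10): the dealer has 2 equally likely choices, so probability 1/2; weight (3/10)·(1/2) = 3/20.
If it is under cup 4 (prior 1/5): the dealer has 3 equally likely choices, so probability 1/3; weight (1/5)·(1/3) = 1/15.
The weights sum to 41/120.
So P(the pea under cup 4 | the dealer opened cup 1) = (1/15) / (41/120) = 8/41.

8/41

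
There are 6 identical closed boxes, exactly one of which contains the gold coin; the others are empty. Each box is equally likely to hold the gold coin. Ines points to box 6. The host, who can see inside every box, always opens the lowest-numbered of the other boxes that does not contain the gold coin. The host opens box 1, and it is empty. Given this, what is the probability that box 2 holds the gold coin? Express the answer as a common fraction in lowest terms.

1/5

Apply Bayes' rule, conditioning on where the gold coin actually is.
If it is in box 1 (prior 1/6): the host opened box 1, so this case is ruled out; weight (1/6)·0 = 0.
If it is in any of boxes 2, 3, 4, 5, and 6 (prior 1/6 each): box 1 is the lowest-numbered option available, probability 1; weight (1/6)·1 = 1/6 each.
The weights sum to 5/6.
So P(the gold coin in box 2 | the host opened box 1) = (1/6) / (5/6) = 1/5.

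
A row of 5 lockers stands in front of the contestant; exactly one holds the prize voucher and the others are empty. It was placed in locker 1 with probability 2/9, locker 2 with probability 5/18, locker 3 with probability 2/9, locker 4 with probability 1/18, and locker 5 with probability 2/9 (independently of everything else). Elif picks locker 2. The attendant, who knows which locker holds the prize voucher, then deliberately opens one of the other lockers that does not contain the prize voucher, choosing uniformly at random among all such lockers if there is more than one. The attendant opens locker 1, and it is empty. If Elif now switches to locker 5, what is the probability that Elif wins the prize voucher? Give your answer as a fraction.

Consider each possible location of the prize voucher in turn.
If it is in locker 1 (prior 2/9): the attendant opened locker 1, so this case is ruled out; weight (2/9)·0 = 0.
If it is in locker 2 (prior 5/18): the attendant has 4 equally likely choices, so probability 1/4; weight (5/18)·(1/4) = 5/72.
If it is in either of lockers 3 and 5 (prior 2/9 each): the attendant has 3 equally likely choices, so probability 1/3; weight (2/9)·(1/3) = 2/27 each.
If it is in locker 4 (prior 1/18): the attendant has 3 equally likely choices, so probability 1/3; weight (1/18)·(1/3) = 1/54.
The weights sum to 17/72.
So P(the prize voucher in locker 5 | the attendant opened locker 1) = (2/27) / (17/72) = 16/51.

16/51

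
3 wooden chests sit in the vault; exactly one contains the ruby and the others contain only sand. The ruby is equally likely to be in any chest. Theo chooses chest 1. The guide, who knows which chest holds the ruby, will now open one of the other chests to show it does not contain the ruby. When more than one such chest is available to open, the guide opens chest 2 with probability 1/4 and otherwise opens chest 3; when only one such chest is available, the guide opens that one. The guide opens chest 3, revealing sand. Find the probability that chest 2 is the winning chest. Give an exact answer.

Apply Bayes' rule, conditioning on where the ruby actually is.
If it is in chest 1 (prior 1/3): chest 2 is available but not opened, probability 3/4; weight (1/3)·(3/4) = 1/4.
If it is in chest 2 (prior 1/3): only chest 3 is available, probability 1; weight (1/3)·1 = 1/3.
If it is in chest 3 (prior 1/3): the guide opened chest 3, so this case is ruled out; weight (1/3)·0 = 0.
The weights sum to 7/12.
So P(the ruby in chest 2 | the guide opened chest 3) = (1/3) / (7/12) = 4/7.

4/7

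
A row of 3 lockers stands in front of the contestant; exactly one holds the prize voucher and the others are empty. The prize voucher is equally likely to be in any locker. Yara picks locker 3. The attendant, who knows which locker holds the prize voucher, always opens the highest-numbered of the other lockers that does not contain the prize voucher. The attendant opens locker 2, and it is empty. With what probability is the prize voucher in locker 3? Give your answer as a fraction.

Consider each possible location of the prize voucher in turn.
If it is in either of lockers 1 and 3 (prior 1/3 each): locker 2 is the highest-numbered option available, probability 1; weight (1/3)·1 = 1/3 each.
If it is in locker 2 (prior 1/3): the attendant opened locker 2, so this case is ruled out; weight (1/3)·0 = 0.
The weights sum to 2/3.
So P(the prize voucher in locker 3 | the attendant opened locker 2) = (1/3) / (2/3) = 1/2.

1/2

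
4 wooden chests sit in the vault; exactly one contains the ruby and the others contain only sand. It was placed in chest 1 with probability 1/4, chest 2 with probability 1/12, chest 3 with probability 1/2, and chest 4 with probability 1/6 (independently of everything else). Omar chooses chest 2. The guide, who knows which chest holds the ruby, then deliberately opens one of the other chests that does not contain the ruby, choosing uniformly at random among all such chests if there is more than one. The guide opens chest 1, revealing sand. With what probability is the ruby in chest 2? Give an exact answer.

Condition on the true location of the ruby.
If it is in chest 1 (prior 1/4): the guide opened chest 1, so this case is ruled out; weight (1/4)·0 = 0.
If it is in chest 2 (prior 1/12): the guide has 3 equally likely choices, so probability 1/3; weight (1/12)·(1/3) = 1/36.
If it is in chest 3 (prior 1/2): the guide has 2 equally likely choices, so probability 1/2; weight (1/2)·(1/2) = 1/4.
If it is in chest 4 (prior 1/6): the guide has 2 equally likely choices, so probability 1/2; weight (1/6)·(1/2) = 1/12.
The weights sum to 13/36.
So P(the ruby in chest 2 | the guide opened chest 1) = (1/36) / (13/36) = 1/13.

1/13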